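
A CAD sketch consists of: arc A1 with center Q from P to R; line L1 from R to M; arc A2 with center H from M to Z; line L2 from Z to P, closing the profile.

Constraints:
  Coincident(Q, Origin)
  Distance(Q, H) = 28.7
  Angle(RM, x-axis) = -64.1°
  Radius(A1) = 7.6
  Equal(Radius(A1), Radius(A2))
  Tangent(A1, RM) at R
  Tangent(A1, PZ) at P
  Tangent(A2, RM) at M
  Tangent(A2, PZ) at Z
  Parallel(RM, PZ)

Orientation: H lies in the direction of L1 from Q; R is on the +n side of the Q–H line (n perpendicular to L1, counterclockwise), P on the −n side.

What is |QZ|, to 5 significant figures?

29.689

The slot axis is L1's direction at -64.1°, so u = (cos -64.1°, sin -64.1°) = (0.43680, -0.89956) and n = (−sin -64.1°, cos -64.1°) = (0.89956, 0.43680). Q is at the origin and H lies 28.7 along u from Q, so H = 28.7·u = (12.536, -25.817). Tangency of A1 to both parallel lines with radius 7.6 puts R and P at Q ± 7.6·n: R = (6.8366, 3.3197), P = (-6.8366, -3.3197). Equal radii place M and Z the same way about H: M = H + 7.6·n = (19.373, -22.498), Z = H − 7.6·n = (5.6996, -29.137). Then |QZ| = |Z − Q| = 29.689.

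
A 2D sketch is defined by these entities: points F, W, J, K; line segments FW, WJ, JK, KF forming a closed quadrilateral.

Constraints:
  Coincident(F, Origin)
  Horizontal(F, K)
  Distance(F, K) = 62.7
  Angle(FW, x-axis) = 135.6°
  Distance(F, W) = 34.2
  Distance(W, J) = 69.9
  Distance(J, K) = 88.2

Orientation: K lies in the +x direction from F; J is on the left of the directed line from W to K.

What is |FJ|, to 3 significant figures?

80.1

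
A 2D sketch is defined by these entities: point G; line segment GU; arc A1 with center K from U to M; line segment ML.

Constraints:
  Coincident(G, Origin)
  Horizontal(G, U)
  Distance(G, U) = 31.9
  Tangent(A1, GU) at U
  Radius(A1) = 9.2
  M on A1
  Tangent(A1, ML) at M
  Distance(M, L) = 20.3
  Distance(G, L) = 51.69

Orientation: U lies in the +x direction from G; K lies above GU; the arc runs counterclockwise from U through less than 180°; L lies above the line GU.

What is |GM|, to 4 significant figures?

41.87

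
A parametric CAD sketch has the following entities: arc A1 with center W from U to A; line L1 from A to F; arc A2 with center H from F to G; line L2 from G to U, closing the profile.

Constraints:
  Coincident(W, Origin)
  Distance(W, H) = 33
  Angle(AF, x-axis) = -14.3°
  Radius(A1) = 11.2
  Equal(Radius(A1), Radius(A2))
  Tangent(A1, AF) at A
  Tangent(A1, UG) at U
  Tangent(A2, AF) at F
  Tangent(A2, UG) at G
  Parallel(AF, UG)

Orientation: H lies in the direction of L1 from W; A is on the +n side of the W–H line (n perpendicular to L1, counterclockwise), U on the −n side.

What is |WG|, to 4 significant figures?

34.85

Tangency of A1 to both parallel lines with radius 11.2 puts A and U at W ± 11.2·n: A = (2.766, 10.85), U = (-2.766, -10.85). Equal radii place F and G the same way about H: F = H + 11.2·n = (34.74, 2.702), G = H − 11.2·n = (29.21, -19.00). Then |WG| = |G − W| = 34.85.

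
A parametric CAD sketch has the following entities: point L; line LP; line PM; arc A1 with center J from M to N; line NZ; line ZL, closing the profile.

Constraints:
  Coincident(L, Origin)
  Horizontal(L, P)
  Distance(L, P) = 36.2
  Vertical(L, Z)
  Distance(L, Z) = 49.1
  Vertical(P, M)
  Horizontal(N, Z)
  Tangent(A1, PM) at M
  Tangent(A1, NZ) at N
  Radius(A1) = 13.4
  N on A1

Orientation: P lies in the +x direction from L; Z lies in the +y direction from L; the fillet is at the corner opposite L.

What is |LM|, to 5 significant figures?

50.842

L is at the origin; L and P share the same y with |LP| = 36.2 and P on the +x side, so P = (36.200, 0.0000). LZ is vertical with |LZ| = 49.1 and Z on the +y side, so Z = (0.0000, 49.100). The virtual corner opposite L is at (36.200, 49.100). Since A1 is tangent to PM there, JM ⟂ PM and A1 meets NZ tangentially, so JN is at right angles to NZ, with radius 13.4, so the center J sits 13.4 in from both sides at J = (22.800, 35.700). That places the tangent points at M = (36.200, 35.700) on PM and N = (22.800, 49.100) on NZ. Then |LM| = |M − L| = 50.842.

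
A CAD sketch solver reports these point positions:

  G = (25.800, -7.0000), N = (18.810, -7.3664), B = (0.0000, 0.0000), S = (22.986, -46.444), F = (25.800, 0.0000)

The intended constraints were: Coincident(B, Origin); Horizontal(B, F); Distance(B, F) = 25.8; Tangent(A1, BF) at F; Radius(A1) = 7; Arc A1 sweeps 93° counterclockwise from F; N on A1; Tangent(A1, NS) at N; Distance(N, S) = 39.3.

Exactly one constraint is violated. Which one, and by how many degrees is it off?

Tangent(A1, NS) at N — off by 3.10°.

B = (0.00, 0.00) ✓; B.y = 0.00, F.y = 0.00 ✓; |BF| = 25.80 ✓; ∠(GF, FB) = 90.00° ✓; |GF| = 7.000 ✓; bearing(G→N) − bearing(G→F) = 93.00° ✓; |GN| = 7.000 ✓; ∠(GN, NS) = 86.90° ✗; |NS| = 39.30 ✓.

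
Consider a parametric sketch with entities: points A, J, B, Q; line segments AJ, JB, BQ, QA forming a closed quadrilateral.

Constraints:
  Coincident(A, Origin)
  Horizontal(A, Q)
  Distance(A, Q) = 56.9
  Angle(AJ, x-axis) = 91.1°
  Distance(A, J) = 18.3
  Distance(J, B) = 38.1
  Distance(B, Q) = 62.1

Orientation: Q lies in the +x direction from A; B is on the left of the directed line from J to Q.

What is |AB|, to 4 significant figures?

54.23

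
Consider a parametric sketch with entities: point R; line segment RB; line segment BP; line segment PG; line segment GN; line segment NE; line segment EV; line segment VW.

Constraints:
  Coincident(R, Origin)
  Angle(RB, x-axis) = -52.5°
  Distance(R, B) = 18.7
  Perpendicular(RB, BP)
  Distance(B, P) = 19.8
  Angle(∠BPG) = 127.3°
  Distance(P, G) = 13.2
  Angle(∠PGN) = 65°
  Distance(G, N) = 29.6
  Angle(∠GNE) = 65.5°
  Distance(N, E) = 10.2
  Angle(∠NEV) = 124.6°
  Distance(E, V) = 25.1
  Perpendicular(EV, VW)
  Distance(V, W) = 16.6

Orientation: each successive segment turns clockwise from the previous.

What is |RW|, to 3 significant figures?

31.2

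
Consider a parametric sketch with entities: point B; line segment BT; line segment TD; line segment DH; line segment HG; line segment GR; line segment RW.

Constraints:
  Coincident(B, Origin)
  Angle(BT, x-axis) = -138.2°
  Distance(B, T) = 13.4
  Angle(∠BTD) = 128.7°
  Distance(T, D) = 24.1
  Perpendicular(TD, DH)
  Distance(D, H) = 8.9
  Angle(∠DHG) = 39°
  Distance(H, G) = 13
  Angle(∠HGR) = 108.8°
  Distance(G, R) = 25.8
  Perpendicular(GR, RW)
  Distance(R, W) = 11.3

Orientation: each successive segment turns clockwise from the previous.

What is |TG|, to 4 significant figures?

15.96

The perpendicularity gives DH at right angles to TD, so DH runs at 80.50°; with |DH| = 8.9, H = (-32.29, 3.824). ∠DHG = 39.0° gives HG at -60.50° from the x-axis; with |HG| = 13.0, G = (-25.89, -7.491). Then |TG| = |G − T| = 15.96.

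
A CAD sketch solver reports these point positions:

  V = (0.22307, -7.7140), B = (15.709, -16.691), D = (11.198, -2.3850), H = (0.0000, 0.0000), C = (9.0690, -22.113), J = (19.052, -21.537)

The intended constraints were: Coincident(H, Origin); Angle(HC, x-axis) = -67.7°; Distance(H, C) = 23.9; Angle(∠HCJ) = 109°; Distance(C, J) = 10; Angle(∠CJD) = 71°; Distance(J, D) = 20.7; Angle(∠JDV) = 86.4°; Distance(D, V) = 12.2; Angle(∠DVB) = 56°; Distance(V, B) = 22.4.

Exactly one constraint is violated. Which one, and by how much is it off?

Distance(V, B) = 22.4 — off by 4.50.

H = (0.00, 0.00) ✓; HC at -67.70° ✓; |HC| = 23.90 ✓; ∠HCJ = 109.0° ✓; |CJ| = 10.00 ✓; ∠CJD = 71.00° ✓; |JD| = 20.70 ✓; ∠JDV = 86.40° ✓; |DV| = 12.20 ✓; ∠DVB = 56.00° ✓; |VB| = 17.90 ✗.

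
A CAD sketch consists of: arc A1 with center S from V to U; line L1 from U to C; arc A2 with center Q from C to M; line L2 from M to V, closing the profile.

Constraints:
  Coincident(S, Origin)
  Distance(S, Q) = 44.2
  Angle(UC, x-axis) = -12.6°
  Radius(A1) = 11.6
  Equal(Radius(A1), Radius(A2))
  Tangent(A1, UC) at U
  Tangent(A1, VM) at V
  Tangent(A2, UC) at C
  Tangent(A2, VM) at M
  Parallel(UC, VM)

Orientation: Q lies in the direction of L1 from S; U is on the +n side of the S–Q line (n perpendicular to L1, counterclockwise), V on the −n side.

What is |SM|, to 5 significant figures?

45.697

Tangency of A1 to both parallel lines with radius 11.6 puts U and V at S ± 11.6·n: U = (2.5305, 11.321), V = (-2.5305, -11.321). Equal radii place C and M the same way about Q: C = Q + 11.6·n = (45.666, 1.6787), M = Q − 11.6·n = (40.605, -20.963). Then |SM| = |M − S| = 45.697.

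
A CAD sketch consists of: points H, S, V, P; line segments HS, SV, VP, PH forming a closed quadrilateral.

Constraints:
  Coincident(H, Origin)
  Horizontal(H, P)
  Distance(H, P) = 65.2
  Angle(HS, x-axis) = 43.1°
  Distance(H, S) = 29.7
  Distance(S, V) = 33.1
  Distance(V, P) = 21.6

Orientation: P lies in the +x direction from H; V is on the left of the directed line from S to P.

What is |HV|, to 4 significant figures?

57.93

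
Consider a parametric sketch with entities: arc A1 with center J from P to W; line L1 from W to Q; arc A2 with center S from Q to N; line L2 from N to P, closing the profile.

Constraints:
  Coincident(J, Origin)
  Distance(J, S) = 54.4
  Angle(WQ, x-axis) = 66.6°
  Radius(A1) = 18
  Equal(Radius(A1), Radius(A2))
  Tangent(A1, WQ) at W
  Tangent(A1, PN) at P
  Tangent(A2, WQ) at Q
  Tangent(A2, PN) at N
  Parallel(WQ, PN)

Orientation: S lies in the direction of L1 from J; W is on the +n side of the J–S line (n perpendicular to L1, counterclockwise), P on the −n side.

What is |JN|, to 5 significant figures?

57.301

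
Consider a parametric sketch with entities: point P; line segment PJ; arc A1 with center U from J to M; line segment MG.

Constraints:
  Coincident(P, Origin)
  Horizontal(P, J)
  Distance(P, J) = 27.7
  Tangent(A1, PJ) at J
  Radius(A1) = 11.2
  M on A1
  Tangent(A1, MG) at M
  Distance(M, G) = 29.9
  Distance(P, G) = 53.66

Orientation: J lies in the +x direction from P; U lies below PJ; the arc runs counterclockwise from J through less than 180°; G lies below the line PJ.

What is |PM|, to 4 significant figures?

24.43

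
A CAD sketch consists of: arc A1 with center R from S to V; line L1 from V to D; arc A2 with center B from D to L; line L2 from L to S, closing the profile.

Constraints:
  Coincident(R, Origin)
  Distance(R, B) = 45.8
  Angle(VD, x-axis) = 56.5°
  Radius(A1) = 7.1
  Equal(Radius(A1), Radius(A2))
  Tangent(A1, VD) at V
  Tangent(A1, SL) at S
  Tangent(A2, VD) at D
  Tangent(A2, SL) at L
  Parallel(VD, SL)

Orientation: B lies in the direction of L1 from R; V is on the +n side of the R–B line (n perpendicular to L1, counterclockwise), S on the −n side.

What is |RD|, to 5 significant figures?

46.347

The slot axis is L1's direction at 56.5°, so u = (cos 56.5°, sin 56.5°) = (0.55194, 0.83389) and n = (−sin 56.5°, cos 56.5°) = (-0.83389, 0.55194). R is at the origin and B lies 45.8 along u from R, so B = 45.8·u = (25.279, 38.192). Tangency of A1 to both parallel lines with radius 7.1 puts V and S at R ± 7.1·n: V = (-5.9206, 3.9188), S = (5.9206, -3.9188). Equal radii place D and L the same way about B: D = B + 7.1·n = (19.358, 42.111), L = B − 7.1·n = (31.199, 34.273). Then |RD| = |D − R| = 46.347.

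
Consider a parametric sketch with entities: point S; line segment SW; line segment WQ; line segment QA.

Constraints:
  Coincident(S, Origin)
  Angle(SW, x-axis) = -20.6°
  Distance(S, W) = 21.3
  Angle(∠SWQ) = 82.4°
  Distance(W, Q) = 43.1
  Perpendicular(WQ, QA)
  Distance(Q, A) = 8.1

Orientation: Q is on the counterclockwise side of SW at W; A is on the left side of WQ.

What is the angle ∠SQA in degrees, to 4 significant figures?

62.34°

S is at the origin; SW runs at -20.6° with length 21.3, so W = 21.3·(cos -20.6°, sin -20.6°) = (19.94, -7.494). ∠SWQ = 82.4°, so WQ runs at -20.6° + (180° − 82.4°) = 77.00° from the x-axis; with |WQ| = 43.1, Q = W + 43.1·(cos 77.00°, sin 77.00°) = (29.63, 34.50). WQ is perpendicular to QA; with |QA| = 8.1 on the left of WQ, A = Q + 8.1·(-0.9744, 0.2250) = (21.74, 36.32). Then cos ∠SQA = QS·QA / (|QS||QA|), giving 62.34°.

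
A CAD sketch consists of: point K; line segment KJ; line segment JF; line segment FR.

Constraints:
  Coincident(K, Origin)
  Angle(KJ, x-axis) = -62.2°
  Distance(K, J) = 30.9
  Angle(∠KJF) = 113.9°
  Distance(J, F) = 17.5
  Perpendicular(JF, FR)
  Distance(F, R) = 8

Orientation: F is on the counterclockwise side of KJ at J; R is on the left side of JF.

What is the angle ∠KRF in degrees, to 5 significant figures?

124.00°

∠KJF = 113.9°, so JF runs at -62.2° + (180° − 113.9°) = 3.9000° from the x-axis; with |JF| = 17.5, F = J + 17.5·(cos 3.9000°, sin 3.9000°) = (31.871, -26.143). JF is perpendicular to FR; with |FR| = 8.0 on the left of JF, R = F + 8.0·(-0.068015, 0.99768) = (31.327, -18.162). Then cos ∠KRF = RK·RF / (|RK||RF|), giving 124.00°.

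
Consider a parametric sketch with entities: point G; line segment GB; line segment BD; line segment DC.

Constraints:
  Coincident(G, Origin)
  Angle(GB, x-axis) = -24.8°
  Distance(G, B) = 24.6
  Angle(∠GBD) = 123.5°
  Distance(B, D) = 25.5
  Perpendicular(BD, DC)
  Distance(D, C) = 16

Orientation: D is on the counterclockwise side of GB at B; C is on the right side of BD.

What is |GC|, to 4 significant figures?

53.48

G is at the origin; GB runs at -24.8° with length 24.6, so B = 24.6·(cos -24.8°, sin -24.8°) = (22.33, -10.32). ∠GBD = 123.5°, so BD runs at -24.8° + (180° − 123.5°) = 31.70° from the x-axis; with |BD| = 25.5, D = B + 25.5·(cos 31.70°, sin 31.70°) = (44.03, 3.081). BD ⟂ DC; with |DC| = 16.0 on the right of BD, C = D + 16.0·(0.5255, -0.8508) = (52.43, -10.53). Then |GC| = |C − G| = 53.48.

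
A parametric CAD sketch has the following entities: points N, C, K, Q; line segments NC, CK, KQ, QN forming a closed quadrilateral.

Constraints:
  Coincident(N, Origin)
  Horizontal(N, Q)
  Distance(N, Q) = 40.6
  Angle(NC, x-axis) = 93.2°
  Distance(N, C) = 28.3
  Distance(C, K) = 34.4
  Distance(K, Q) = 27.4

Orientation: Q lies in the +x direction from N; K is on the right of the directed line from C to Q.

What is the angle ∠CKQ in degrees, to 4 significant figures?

110.0°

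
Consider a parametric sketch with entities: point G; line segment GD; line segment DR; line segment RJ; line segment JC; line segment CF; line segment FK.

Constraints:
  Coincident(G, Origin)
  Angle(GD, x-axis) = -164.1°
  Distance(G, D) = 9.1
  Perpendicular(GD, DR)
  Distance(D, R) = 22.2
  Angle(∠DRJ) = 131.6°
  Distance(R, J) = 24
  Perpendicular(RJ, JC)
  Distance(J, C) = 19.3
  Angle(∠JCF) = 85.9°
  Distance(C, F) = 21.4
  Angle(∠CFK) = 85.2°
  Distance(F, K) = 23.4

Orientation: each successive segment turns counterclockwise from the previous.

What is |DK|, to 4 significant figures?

30.39

∠JCF = 85.9° gives CF at 158.4° from the x-axis; with |CF| = 21.4, F = (7.428, -8.983). ∠CFK = 85.2° gives FK at -106.8° from the x-axis; with |FK| = 23.4, K = (0.6650, -31.38). Then |DK| = |K − D| = 30.39.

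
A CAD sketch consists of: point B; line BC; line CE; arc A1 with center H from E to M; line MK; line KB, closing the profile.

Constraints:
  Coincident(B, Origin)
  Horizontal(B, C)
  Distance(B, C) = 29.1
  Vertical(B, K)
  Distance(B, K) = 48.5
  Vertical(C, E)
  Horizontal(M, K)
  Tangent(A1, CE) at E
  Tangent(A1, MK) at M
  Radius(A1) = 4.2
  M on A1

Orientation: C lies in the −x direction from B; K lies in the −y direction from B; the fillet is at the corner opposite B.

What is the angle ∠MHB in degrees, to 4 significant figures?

150.7°

B is at the origin; BC is horizontal with |BC| = 29.1 and C on the −x side, so C = (-29.10, 0.000). B and K share the same x with |BK| = 48.5 and K on the −y side, so K = (0.000, -48.50). The virtual corner opposite B is at (-29.10, -48.50). A1 meets CE tangentially, so HE is at right angles to CE and the tangent condition forces HM to be normal to MK, with radius 4.2, so the center H sits 4.2 in from both sides at H = (-24.90, -44.30). That places the tangent points at E = (-29.10, -44.30) on CE and M = (-24.90, -48.50) on MK. Then cos ∠MHB = HM·HB / (|HM||HB|), giving 150.7°.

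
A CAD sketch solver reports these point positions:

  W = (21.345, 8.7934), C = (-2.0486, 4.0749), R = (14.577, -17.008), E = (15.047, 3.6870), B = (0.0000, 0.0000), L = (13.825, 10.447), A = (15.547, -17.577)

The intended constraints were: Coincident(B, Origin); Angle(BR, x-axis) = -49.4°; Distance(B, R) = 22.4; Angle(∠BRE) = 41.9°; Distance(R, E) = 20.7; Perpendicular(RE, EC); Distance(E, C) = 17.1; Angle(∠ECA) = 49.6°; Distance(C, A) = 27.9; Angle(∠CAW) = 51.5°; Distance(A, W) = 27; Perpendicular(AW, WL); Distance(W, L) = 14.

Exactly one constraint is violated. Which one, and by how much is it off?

Distance(W, L) = 14 — off by 6.30.

B = (0.00, 0.00) ✓; BR at -49.40° ✓; |BR| = 22.40 ✓; ∠BRE = 41.90° ✓; |RE| = 20.70 ✓; ∠(RE, EC) = 90.00° ✓; |EC| = 17.10 ✓; ∠ECA = 49.60° ✓; |CA| = 27.90 ✓; ∠CAW = 51.50° ✓; |AW| = 27.00 ✓; ∠(AW, WL) = 90.00° ✓; |WL| = 7.700 ✗.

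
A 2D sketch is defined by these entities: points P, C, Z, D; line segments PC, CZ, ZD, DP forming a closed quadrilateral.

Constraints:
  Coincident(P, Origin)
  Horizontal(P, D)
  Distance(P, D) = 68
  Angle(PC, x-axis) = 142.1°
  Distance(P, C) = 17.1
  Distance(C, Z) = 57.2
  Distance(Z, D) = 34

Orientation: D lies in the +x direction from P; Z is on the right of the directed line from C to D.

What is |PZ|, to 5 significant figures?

40.560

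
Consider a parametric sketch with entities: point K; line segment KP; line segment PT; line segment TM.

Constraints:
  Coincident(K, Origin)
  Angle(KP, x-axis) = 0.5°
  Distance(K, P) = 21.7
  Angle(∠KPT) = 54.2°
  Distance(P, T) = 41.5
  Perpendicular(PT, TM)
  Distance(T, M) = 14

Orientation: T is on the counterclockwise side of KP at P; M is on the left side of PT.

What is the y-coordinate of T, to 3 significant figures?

33.6

K is at the origin; KP runs at 0.5° with length 21.7, so P = 21.7·(cos 0.5°, sin 0.5°) = (21.7, 0.189). ∠KPT = 54.2°, so PT runs at 0.5° + (180° − 54.2°) = 126° from the x-axis; with |PT| = 41.5, T = P + 41.5·(cos 126°, sin 126°) = (-2.87, 33.6). So T.y = 33.6.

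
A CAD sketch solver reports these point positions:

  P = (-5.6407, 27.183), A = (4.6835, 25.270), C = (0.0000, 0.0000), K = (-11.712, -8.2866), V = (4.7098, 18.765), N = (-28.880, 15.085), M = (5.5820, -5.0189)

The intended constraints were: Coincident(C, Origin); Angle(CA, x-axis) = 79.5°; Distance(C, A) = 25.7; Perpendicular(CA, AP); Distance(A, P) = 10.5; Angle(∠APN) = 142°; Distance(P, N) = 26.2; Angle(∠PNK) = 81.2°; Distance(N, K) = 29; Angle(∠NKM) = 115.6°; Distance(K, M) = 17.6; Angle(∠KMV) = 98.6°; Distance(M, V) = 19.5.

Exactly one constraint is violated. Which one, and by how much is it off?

Distance(M, V) = 19.5 — off by 4.30.

C = (0.00, 0.00) ✓; CA at 79.50° ✓; |CA| = 25.70 ✓; ∠(CA, AP) = 90.00° ✓; |AP| = 10.50 ✓; ∠APN = 142.0° ✓; |PN| = 26.20 ✓; ∠PNK = 81.20° ✓; |NK| = 29.00 ✓; ∠NKM = 115.6° ✓; |KM| = 17.60 ✓; ∠KMV = 98.60° ✓; |MV| = 23.80 ✗.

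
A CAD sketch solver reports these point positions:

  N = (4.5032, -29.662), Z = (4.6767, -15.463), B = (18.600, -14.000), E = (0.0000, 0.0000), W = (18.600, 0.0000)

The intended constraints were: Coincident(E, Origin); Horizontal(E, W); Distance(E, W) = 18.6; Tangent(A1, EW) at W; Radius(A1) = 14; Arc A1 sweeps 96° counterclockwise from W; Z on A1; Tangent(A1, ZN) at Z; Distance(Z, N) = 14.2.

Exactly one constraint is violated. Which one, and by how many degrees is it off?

Tangent(A1, ZN) at Z — off by 6.70°.

E = (0.00, 0.00) ✓; E.y = 0.00, W.y = 0.00 ✓; |EW| = 18.60 ✓; ∠(BW, WE) = 90.00° ✓; |BW| = 14.00 ✓; bearing(B→Z) − bearing(B→W) = 96.00° ✓; |BZ| = 14.00 ✓; ∠(BZ, ZN) = 96.70° ✗; |ZN| = 14.20 ✓.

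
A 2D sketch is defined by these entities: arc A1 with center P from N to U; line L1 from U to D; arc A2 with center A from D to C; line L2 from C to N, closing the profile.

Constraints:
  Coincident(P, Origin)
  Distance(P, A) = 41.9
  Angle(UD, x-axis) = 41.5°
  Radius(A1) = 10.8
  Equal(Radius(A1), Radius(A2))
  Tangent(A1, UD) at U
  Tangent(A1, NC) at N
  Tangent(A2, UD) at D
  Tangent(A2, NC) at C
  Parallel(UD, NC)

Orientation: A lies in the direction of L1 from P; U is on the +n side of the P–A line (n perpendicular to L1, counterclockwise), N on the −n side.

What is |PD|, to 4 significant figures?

43.27

The slot axis is L1's direction at 41.5°, so u = (cos 41.5°, sin 41.5°) = (0.7490, 0.6626) and n = (−sin 41.5°, cos 41.5°) = (-0.6626, 0.7490). P is at the origin and A lies 41.9 along u from P, so A = 41.9·u = (31.38, 27.76). Tangency of A1 to both parallel lines with radius 10.8 puts U and N at P ± 10.8·n: U = (-7.156, 8.089), N = (7.156, -8.089). Equal radii place D and C the same way about A: D = A + 10.8·n = (24.22, 35.85), C = A − 10.8·n = (38.54, 19.68). Then |PD| = |D − P| = 43.27.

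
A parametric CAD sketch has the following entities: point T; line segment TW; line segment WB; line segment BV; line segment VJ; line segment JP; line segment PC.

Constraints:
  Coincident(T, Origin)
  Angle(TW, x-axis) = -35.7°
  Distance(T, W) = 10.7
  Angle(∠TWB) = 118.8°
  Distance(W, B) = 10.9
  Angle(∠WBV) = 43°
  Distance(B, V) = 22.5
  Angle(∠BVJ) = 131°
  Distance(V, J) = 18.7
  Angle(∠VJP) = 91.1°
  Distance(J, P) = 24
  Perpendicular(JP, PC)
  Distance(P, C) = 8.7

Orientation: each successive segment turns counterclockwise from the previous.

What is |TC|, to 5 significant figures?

20.868

T is at the origin; TW runs at -35.7° with length 10.7, so W = (8.6893, -6.2439). ∠TWB = 118.8° gives WB at 25.500° from the x-axis; with |WB| = 10.9, B = (18.527, -1.5513). ∠WBV = 43.0° gives BV at 162.50° from the x-axis; with |BV| = 22.5, V = (-2.9312, 5.2146). ∠BVJ = 131.0° gives VJ at -148.50° from the x-axis; with |VJ| = 18.7, J = (-18.876, -4.5562). ∠VJP = 91.1° gives JP at -59.600° from the x-axis; with |JP| = 24.0, P = (-6.7307, -25.256). JP ⟂ PC, so PC runs at 30.400°; with |PC| = 8.7, C = (0.77315, -20.854). Then |TC| = |C − T| = 20.868.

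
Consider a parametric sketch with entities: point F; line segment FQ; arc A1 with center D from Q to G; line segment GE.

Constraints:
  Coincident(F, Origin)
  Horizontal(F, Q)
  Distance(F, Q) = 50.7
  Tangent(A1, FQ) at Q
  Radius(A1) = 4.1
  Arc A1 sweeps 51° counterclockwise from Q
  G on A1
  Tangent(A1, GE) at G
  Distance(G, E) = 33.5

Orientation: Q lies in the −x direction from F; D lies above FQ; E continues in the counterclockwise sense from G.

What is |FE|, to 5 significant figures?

38.182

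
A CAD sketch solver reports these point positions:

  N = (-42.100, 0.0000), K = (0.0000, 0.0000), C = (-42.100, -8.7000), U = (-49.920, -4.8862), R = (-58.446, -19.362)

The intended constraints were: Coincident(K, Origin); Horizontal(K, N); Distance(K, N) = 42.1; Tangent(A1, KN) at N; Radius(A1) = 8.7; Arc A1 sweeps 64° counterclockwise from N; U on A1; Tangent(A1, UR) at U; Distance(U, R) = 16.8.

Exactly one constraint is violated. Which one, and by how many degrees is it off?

Tangent(A1, UR) at U — off by 4.50°.

K = (0.00, 0.00) ✓; K.y = 0.00, N.y = 0.00 ✓; |KN| = 42.10 ✓; ∠(CN, NK) = 90.00° ✓; |CN| = 8.700 ✓; bearing(C→U) − bearing(C→N) = 64.00° ✓; |CU| = 8.700 ✓; ∠(CU, UR) = 94.50° ✗; |UR| = 16.80 ✓.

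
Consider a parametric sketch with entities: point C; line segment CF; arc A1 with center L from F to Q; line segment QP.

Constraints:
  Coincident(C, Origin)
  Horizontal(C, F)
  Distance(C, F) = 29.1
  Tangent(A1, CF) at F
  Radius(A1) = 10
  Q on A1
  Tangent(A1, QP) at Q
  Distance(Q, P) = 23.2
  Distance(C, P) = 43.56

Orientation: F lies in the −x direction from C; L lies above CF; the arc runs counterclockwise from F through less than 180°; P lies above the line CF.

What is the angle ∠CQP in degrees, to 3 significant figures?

139°

Checks: |LQ| = 10.00 ✓; ∠(LQ, QP) = 90.00° ✓; |QP| = 23.20 ✓; |CP| = 43.56 ✓.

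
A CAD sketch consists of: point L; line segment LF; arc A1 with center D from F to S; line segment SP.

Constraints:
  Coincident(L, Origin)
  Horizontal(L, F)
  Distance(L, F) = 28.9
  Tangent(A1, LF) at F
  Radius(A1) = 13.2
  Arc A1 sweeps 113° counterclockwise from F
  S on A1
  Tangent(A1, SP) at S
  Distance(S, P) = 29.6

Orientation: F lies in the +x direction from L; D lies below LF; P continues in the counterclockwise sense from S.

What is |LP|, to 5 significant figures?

53.680

L is at the origin; L and F share the same y with |LF| = 28.9 and F on the +x side, so F = (28.900, 0.0000). Since A1 is tangent to LF there, DF ⟂ LF, so D = F + (0, -13.2) = (28.900, -13.200). On A1, F sits at bearing 90° from D; a 113° counterclockwise sweep puts S at bearing 203°, so S = D + 13.2·(cos 203°, sin 203°) = (16.749, -18.358). The tangent condition forces DS to be normal to SP, so SP runs along (−sin 203°, cos 203°); with |SP| = 29.6, P = (28.315, -45.605). Then |LP| = |P − L| = 53.680.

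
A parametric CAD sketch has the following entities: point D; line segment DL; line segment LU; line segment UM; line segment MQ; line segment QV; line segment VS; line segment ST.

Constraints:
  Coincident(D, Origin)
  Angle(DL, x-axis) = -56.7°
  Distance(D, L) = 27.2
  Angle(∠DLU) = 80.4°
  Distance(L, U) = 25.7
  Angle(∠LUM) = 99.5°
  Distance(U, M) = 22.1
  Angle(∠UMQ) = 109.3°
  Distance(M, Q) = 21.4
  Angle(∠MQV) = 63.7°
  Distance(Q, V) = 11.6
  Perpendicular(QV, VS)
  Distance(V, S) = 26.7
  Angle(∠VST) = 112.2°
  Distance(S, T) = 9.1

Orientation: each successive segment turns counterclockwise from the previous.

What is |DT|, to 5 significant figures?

36.039

D is at the origin; DL runs at -56.7° with length 27.2, so L = (14.933, -22.734). ∠DLU = 80.4° gives LU at 42.900° from the x-axis; with |LU| = 25.7, U = (33.760, -5.2394). ∠LUM = 99.5° gives UM at 123.40° from the x-axis; with |UM| = 22.1, M = (21.594, 13.211). ∠UMQ = 109.3° gives MQ at -165.90° from the x-axis; with |MQ| = 21.4, Q = (0.83889, 7.9973). ∠MQV = 63.7° gives QV at -49.600° from the x-axis; with |QV| = 11.6, V = (8.3571, -0.83650). The perpendicularity gives VS at right angles to QV, so VS runs at 40.400°; with |VS| = 26.7, S = (28.690, 16.468). ∠VST = 112.2° gives ST at 108.20° from the x-axis; with |ST| = 9.1, T = (25.848, 25.113). Then |DT| = |T − D| = 36.039.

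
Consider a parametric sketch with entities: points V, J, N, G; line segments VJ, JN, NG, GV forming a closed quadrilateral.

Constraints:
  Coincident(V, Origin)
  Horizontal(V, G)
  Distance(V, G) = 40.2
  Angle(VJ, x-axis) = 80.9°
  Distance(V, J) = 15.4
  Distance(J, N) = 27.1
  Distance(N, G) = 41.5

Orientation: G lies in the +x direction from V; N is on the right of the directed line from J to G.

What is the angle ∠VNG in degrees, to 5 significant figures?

75.482°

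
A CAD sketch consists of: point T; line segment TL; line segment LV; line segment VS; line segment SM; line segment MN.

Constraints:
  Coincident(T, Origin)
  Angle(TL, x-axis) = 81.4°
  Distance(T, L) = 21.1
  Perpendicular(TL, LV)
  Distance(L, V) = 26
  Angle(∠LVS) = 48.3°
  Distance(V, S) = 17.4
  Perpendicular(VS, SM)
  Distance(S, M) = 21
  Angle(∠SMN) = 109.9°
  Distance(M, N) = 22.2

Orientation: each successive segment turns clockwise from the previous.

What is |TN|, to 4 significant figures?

43.26

T is at the origin; TL runs at 81.4° with length 21.1, so L = (3.155, 20.86). The perpendicularity gives LV at right angles to TL, so LV runs at -8.600°; with |LV| = 26.0, V = (28.86, 16.97). ∠LVS = 48.3° gives VS at -140.3° from the x-axis; with |VS| = 17.4, S = (15.48, 5.860). VS is perpendicular to SM, so SM runs at 129.7°; with |SM| = 21.0, M = (2.061, 22.02). ∠SMN = 109.9° gives MN at 59.60° from the x-axis; with |MN| = 22.2, N = (13.30, 41.17). Then |TN| = |N − T| = 43.26.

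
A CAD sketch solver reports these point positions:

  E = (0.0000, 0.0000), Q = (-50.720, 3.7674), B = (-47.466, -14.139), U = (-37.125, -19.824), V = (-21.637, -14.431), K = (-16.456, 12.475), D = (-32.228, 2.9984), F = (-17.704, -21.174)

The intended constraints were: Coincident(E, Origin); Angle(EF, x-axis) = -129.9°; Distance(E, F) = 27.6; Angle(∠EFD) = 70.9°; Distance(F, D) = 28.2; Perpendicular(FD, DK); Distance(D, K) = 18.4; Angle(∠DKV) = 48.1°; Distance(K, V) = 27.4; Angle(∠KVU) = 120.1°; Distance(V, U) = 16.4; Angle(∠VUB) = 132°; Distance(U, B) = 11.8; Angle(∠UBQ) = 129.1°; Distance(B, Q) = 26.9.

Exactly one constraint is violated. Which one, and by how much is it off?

Distance(B, Q) = 26.9 — off by 8.70.

E = (0.00, 0.00) ✓; EF at -129.9° ✓; |EF| = 27.60 ✓; ∠EFD = 70.90° ✓; |FD| = 28.20 ✓; ∠(FD, DK) = 90.00° ✓; |DK| = 18.40 ✓; ∠DKV = 48.10° ✓; |KV| = 27.40 ✓; ∠KVU = 120.1° ✓; |VU| = 16.40 ✓; ∠VUB = 132.0° ✓; |UB| = 11.80 ✓; ∠UBQ = 129.1° ✓; |BQ| = 18.20 ✗.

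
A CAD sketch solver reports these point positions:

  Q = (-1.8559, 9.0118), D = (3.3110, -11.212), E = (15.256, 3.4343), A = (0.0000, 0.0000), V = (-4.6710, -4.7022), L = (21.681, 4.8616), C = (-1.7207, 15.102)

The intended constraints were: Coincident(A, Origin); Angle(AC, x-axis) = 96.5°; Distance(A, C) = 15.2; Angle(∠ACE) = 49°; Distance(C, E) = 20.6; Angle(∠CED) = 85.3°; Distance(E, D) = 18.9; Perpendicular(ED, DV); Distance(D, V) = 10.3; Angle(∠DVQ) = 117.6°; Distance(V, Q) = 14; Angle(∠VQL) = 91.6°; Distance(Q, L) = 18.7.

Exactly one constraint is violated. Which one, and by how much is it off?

Distance(Q, L) = 18.7 — off by 5.20.

A = (0.00, 0.00) ✓; AC at 96.50° ✓; |AC| = 15.20 ✓; ∠ACE = 49.00° ✓; |CE| = 20.60 ✓; ∠CED = 85.30° ✓; |ED| = 18.90 ✓; ∠(ED, DV) = 90.00° ✓; |DV| = 10.30 ✓; ∠DVQ = 117.6° ✓; |VQ| = 14.00 ✓; ∠VQL = 91.60° ✓; |QL| = 23.90 ✗.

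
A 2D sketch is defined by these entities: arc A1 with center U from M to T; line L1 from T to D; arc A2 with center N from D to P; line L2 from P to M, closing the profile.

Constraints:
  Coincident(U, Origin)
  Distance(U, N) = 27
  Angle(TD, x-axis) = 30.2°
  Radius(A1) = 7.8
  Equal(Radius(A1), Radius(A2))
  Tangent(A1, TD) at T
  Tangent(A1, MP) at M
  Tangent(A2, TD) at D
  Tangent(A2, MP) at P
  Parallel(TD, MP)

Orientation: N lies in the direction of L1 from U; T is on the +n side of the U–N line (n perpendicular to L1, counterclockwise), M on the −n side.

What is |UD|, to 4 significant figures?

28.10

Tangency of A1 to both parallel lines with radius 7.8 puts T and M at U ± 7.8·n: T = (-3.924, 6.741), M = (3.924, -6.741). Equal radii place D and P the same way about N: D = N + 7.8·n = (19.41, 20.32), P = N − 7.8·n = (27.26, 6.840). Then |UD| = |D − U| = 28.10.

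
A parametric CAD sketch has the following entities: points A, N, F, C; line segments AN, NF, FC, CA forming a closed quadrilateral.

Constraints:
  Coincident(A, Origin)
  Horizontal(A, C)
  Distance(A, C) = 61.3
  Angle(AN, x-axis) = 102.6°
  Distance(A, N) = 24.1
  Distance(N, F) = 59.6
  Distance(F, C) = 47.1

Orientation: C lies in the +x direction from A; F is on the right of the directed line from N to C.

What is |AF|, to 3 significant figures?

37.1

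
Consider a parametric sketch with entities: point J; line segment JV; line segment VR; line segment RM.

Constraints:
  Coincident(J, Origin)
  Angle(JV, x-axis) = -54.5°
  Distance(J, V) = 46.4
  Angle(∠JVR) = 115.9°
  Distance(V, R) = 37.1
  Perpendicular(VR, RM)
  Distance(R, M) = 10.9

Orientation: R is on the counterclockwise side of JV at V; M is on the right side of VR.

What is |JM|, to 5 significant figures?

77.859

∠JVR = 115.9°, so VR runs at -54.5° + (180° − 115.9°) = 9.6000° from the x-axis; with |VR| = 37.1, R = V + 37.1·(cos 9.6000°, sin 9.6000°) = (63.525, -31.588). The perpendicularity gives RM at right angles to VR; with |RM| = 10.9 on the right of VR, M = R + 10.9·(0.16677, -0.98600) = (65.343, -42.335). Then |JM| = |M − J| = 77.859.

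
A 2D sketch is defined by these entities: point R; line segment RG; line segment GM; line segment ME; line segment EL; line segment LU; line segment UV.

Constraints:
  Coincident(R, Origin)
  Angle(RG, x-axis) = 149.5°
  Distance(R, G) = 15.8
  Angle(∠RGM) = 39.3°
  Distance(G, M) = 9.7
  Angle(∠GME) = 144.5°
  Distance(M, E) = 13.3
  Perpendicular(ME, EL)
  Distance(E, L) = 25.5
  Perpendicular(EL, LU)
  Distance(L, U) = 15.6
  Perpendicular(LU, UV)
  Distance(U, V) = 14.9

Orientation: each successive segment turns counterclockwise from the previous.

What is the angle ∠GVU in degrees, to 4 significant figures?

131.6°

R is at the origin; RG runs at 149.5° with length 15.8, so G = (-13.61, 8.019). ∠RGM = 39.3° gives GM at -69.80° from the x-axis; with |GM| = 9.7, M = (-10.26, -1.084). ∠GME = 144.5° gives ME at -34.30° from the x-axis; with |ME| = 13.3, E = (0.7228, -8.579). The perpendicularity gives EL at right angles to ME, so EL runs at 55.70°; with |EL| = 25.5, L = (15.09, 12.49). EL ⟂ LU, so LU runs at 145.7°; with |LU| = 15.6, U = (2.206, 21.28). The perpendicularity gives UV at right angles to LU, so UV runs at -124.3°; with |UV| = 14.9, V = (-6.191, 8.968). Then cos ∠GVU = VG·VU / (|VG||VU|), giving 131.6°.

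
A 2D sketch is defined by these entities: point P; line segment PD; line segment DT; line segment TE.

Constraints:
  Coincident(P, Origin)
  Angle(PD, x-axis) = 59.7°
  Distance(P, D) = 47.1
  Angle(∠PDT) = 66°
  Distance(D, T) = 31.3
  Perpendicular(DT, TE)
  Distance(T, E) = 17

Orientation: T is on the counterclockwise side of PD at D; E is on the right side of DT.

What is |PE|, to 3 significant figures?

61.2

P is at the origin; PD runs at 59.7° with length 47.1, so D = 47.1·(cos 59.7°, sin 59.7°) = (23.8, 40.7). ∠PDT = 66.0°, so DT runs at 59.7° + (180° − 66.0°) = 174° from the x-axis; with |DT| = 31.3, T = D + 31.3·(cos 174°, sin 174°) = (-7.35, 44.1). DT is perpendicular to TE; with |TE| = 17.0 on the right of DT, E = T + 17.0·(0.110, 0.994) = (-5.48, 61.0). Then |PE| = |E − P| = 61.2.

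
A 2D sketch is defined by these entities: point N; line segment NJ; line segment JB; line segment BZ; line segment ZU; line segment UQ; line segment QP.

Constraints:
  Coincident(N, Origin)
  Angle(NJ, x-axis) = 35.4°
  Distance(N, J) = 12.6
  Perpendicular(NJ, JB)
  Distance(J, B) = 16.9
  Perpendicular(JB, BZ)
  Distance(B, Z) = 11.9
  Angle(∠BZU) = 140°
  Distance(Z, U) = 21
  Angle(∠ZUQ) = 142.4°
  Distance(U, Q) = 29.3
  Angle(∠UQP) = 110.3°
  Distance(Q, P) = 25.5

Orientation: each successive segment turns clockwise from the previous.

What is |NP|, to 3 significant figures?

39.0

N is at the origin; NJ runs at 35.4° with length 12.6, so J = (10.3, 7.30). NJ ⟂ JB, so JB runs at -54.6°; with |JB| = 16.9, B = (20.1, -6.48). The perpendicularity gives BZ at right angles to JB, so BZ runs at -145°; with |BZ| = 11.9, Z = (10.4, -13.4). ∠BZU = 140.0° gives ZU at 175° from the x-axis; with |ZU| = 21.0, U = (-10.6, -11.7). ∠ZUQ = 142.4° gives UQ at 138° from the x-axis; with |UQ| = 29.3, Q = (-32.3, 8.00). ∠UQP = 110.3° gives QP at 68.1° from the x-axis; with |QP| = 25.5, P = (-22.8, 31.7). Then |NP| = |P − N| = 39.0.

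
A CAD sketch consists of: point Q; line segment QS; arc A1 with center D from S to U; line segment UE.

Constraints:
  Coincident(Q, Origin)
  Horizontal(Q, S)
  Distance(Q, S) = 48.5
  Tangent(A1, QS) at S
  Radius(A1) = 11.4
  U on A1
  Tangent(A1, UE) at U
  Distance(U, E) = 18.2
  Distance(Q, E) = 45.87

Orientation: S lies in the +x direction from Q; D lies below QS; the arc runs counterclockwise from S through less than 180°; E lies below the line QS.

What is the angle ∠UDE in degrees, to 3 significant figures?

57.9°

Checks: |DU| = 11.40 ✓; ∠(DU, UE) = 90.00° ✓; |UE| = 18.20 ✓; |QE| = 45.87 ✓.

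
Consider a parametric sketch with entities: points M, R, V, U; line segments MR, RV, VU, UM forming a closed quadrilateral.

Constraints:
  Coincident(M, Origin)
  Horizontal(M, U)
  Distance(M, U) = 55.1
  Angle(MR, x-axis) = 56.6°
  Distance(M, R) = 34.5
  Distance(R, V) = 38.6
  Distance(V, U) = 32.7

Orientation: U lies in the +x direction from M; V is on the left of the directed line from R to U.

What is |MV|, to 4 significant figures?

66.02

M is at the origin; MU is horizontal with |MU| = 55.1 and U in +x, so U = (55.1, 0). MR runs at 56.6° with |MR| = 34.5, so R = (18.99, 28.80). V is determined by |RV| = 38.6 and |VU| = 32.7 together: it lies at the intersection of circle(R, 38.6) and circle(U, 32.7). With |RU| = 46.19, the foot of the radical line on RU is 27.65 from R and the perpendicular offset is √(38.6² − 27.65²) = 26.94. Taking the left-of-RU solution: V = (57.40, 32.62).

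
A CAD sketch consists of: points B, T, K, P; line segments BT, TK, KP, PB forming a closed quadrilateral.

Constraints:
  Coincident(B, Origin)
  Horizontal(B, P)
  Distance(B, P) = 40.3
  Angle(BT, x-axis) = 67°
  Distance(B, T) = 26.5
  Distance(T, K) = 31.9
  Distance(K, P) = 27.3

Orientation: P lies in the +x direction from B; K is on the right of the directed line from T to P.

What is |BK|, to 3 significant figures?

15.8

Checks: |TK| = 31.90 ✓; |KP| = 27.30 ✓.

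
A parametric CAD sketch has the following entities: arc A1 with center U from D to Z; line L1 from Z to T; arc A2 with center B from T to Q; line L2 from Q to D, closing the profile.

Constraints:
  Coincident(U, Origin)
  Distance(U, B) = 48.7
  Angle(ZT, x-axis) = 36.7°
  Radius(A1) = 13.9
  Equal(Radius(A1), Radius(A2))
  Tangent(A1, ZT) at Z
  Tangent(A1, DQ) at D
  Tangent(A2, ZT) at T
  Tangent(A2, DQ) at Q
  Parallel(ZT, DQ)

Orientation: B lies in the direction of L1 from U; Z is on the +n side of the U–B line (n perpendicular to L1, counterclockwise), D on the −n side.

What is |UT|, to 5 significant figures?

50.645

Tangency of A1 to both parallel lines with radius 13.9 puts Z and D at U ± 13.9·n: Z = (-8.3070, 11.145), D = (8.3070, -11.145). Equal radii place T and Q the same way about B: T = B + 13.9·n = (30.739, 40.249), Q = B − 13.9·n = (47.353, 17.960). Then |UT| = |T − U| = 50.645.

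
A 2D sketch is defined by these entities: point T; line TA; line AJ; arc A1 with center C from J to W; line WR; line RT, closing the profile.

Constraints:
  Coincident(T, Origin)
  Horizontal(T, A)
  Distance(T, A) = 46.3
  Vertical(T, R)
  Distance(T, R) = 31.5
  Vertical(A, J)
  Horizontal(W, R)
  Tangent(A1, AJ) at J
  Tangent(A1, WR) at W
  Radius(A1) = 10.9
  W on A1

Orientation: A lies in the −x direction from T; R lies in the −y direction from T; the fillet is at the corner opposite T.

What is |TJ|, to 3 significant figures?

50.7

T is at the origin; TA is horizontal with |TA| = 46.3 and A on the −x side, so A = (-46.3, 0.00). TR is vertical with |TR| = 31.5 and R on the −y side, so R = (0.00, -31.5). The virtual corner opposite T is at (-46.3, -31.5). Tangency of A1 to AJ means the radius CJ is perpendicular to AJ and since A1 is tangent to WR there, CW ⟂ WR, with radius 10.9, so the center C sits 10.9 in from both sides at C = (-35.4, -20.6). That places the tangent points at J = (-46.3, -20.6) on AJ and W = (-35.4, -31.5) on WR. Then |TJ| = |J − T| = 50.7.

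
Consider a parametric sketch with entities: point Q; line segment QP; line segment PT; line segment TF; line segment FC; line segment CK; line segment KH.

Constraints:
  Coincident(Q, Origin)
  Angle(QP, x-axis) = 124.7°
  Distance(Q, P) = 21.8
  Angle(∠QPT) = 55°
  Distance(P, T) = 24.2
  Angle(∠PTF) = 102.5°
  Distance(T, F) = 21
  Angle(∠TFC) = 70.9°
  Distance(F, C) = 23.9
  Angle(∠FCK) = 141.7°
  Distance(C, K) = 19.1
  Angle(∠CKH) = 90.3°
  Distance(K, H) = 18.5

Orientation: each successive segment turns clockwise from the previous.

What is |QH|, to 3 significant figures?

27.9

Q is at the origin; QP runs at 124.7° with length 21.8, so P = (-12.4, 17.9). ∠QPT = 55.0° gives PT at -0.300° from the x-axis; with |PT| = 24.2, T = (11.8, 17.8). ∠PTF = 102.5° gives TF at -77.8° from the x-axis; with |TF| = 21.0, F = (16.2, -2.73). ∠TFC = 70.9° gives FC at 173° from the x-axis; with |FC| = 23.9, C = (-7.50, 0.142). ∠FCK = 141.7° gives CK at 135° from the x-axis; with |CK| = 19.1, K = (-21.0, 13.7). ∠CKH = 90.3° gives KH at 45.1° from the x-axis; with |KH| = 18.5, H = (-7.90, 26.8). Then |QH| = |H − Q| = 27.9.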